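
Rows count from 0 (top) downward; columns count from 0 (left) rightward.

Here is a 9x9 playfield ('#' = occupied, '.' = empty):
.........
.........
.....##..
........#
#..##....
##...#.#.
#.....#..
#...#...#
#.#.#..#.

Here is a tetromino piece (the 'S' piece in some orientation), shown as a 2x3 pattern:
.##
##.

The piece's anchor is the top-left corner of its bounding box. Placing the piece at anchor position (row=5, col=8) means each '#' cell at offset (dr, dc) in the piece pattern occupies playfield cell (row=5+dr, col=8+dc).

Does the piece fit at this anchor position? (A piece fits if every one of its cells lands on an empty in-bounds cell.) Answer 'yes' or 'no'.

Check each piece cell at anchor (5, 8):
  offset (0,1) -> (5,9): out of bounds -> FAIL
  offset (0,2) -> (5,10): out of bounds -> FAIL
  offset (1,0) -> (6,8): empty -> OK
  offset (1,1) -> (6,9): out of bounds -> FAIL
All cells valid: no

Answer: no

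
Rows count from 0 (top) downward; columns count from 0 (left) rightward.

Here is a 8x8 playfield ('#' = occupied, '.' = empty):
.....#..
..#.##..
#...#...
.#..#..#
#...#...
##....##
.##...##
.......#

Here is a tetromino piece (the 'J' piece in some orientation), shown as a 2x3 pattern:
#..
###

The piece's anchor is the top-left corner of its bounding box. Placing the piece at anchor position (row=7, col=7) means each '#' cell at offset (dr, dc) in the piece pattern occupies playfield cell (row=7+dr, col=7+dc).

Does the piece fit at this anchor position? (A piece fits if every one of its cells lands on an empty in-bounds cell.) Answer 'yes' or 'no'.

Check each piece cell at anchor (7, 7):
  offset (0,0) -> (7,7): occupied ('#') -> FAIL
  offset (1,0) -> (8,7): out of bounds -> FAIL
  offset (1,1) -> (8,8): out of bounds -> FAIL
  offset (1,2) -> (8,9): out of bounds -> FAIL
All cells valid: no

Answer: no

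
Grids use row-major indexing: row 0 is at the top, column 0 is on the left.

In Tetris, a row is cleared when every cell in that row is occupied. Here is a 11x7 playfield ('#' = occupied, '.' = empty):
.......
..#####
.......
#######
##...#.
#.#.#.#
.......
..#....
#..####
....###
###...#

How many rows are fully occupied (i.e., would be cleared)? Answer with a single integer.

Answer: 1

Derivation:
Check each row:
  row 0: 7 empty cells -> not full
  row 1: 2 empty cells -> not full
  row 2: 7 empty cells -> not full
  row 3: 0 empty cells -> FULL (clear)
  row 4: 4 empty cells -> not full
  row 5: 3 empty cells -> not full
  row 6: 7 empty cells -> not full
  row 7: 6 empty cells -> not full
  row 8: 2 empty cells -> not full
  row 9: 4 empty cells -> not full
  row 10: 3 empty cells -> not full
Total rows cleared: 1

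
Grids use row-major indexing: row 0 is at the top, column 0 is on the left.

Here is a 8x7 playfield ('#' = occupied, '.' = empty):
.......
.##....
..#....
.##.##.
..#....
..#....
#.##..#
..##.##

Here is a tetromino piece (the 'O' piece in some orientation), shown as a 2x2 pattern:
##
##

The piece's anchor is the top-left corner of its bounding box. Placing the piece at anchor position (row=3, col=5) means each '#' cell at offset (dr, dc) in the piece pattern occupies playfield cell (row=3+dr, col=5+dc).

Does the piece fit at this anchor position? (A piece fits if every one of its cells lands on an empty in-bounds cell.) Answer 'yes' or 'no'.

Check each piece cell at anchor (3, 5):
  offset (0,0) -> (3,5): occupied ('#') -> FAIL
  offset (0,1) -> (3,6): empty -> OK
  offset (1,0) -> (4,5): empty -> OK
  offset (1,1) -> (4,6): empty -> OK
All cells valid: no

Answer: no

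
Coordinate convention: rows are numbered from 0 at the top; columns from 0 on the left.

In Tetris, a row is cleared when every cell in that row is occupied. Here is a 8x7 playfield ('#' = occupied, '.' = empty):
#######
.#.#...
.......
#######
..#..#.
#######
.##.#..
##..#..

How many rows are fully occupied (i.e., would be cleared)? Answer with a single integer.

Answer: 3

Derivation:
Check each row:
  row 0: 0 empty cells -> FULL (clear)
  row 1: 5 empty cells -> not full
  row 2: 7 empty cells -> not full
  row 3: 0 empty cells -> FULL (clear)
  row 4: 5 empty cells -> not full
  row 5: 0 empty cells -> FULL (clear)
  row 6: 4 empty cells -> not full
  row 7: 4 empty cells -> not full
Total rows cleared: 3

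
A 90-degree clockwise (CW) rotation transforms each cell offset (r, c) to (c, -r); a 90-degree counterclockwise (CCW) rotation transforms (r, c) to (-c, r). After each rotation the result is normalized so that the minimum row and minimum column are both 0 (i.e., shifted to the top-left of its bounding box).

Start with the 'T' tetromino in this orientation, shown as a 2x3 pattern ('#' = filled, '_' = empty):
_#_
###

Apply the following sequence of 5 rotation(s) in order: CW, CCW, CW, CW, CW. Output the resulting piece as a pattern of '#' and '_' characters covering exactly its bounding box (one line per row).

Start:
_#_
###
After rotation 1 (CW):
#_
##
#_
After rotation 2 (CCW):
_#_
###
After rotation 3 (CW):
#_
##
#_
After rotation 4 (CW):
###
_#_
After rotation 5 (CW):
_#
##
_#

Answer: _#
##
_#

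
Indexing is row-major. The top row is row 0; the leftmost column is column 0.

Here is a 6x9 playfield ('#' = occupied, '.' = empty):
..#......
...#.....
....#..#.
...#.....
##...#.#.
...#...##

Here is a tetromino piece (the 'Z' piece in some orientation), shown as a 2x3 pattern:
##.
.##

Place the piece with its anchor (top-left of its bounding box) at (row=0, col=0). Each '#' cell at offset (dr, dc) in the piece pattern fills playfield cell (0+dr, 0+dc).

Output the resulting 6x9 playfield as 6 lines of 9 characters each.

Fill (0+0,0+0) = (0,0)
Fill (0+0,0+1) = (0,1)
Fill (0+1,0+1) = (1,1)
Fill (0+1,0+2) = (1,2)

Answer: ###......
.###.....
....#..#.
...#.....
##...#.#.
...#...##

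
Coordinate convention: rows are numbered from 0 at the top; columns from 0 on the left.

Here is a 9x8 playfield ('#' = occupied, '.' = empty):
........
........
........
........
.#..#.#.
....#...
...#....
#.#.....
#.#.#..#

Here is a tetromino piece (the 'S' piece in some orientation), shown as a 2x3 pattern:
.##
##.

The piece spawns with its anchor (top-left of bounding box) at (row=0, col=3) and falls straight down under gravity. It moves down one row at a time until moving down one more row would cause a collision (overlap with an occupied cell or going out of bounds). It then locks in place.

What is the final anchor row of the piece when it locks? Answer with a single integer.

Answer: 2

Derivation:
Spawn at (row=0, col=3). Try each row:
  row 0: fits
  row 1: fits
  row 2: fits
  row 3: blocked -> lock at row 2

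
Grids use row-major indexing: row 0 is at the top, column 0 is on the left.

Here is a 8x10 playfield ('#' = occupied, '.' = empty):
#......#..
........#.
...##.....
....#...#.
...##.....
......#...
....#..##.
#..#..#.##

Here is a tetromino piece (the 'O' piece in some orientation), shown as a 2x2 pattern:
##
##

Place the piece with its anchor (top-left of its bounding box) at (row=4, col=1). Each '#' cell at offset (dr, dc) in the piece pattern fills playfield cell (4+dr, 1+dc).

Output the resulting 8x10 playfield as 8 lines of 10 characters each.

Fill (4+0,1+0) = (4,1)
Fill (4+0,1+1) = (4,2)
Fill (4+1,1+0) = (5,1)
Fill (4+1,1+1) = (5,2)

Answer: #......#..
........#.
...##.....
....#...#.
.####.....
.##...#...
....#..##.
#..#..#.##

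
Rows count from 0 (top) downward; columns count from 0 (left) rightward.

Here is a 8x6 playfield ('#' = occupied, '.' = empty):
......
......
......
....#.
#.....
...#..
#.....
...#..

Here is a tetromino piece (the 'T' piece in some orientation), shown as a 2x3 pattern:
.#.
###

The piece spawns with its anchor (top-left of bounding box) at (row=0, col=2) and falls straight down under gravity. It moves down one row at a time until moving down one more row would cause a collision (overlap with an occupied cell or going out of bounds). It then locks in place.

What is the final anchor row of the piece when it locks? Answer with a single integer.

Answer: 1

Derivation:
Spawn at (row=0, col=2). Try each row:
  row 0: fits
  row 1: fits
  row 2: blocked -> lock at row 1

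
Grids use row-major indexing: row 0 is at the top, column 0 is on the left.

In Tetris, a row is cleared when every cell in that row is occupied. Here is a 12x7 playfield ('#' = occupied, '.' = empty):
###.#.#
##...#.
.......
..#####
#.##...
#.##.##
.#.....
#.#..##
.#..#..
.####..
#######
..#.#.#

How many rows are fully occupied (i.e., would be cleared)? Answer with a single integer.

Check each row:
  row 0: 2 empty cells -> not full
  row 1: 4 empty cells -> not full
  row 2: 7 empty cells -> not full
  row 3: 2 empty cells -> not full
  row 4: 4 empty cells -> not full
  row 5: 2 empty cells -> not full
  row 6: 6 empty cells -> not full
  row 7: 3 empty cells -> not full
  row 8: 5 empty cells -> not full
  row 9: 3 empty cells -> not full
  row 10: 0 empty cells -> FULL (clear)
  row 11: 4 empty cells -> not full
Total rows cleared: 1

Answer: 1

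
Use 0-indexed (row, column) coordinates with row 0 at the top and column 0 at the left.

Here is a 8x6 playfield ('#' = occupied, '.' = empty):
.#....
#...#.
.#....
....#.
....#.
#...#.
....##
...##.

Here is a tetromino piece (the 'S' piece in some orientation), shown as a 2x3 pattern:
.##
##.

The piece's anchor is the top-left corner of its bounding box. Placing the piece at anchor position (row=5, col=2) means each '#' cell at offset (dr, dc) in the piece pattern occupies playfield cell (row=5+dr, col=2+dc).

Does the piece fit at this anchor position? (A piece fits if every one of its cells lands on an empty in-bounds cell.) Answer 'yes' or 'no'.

Answer: no

Derivation:
Check each piece cell at anchor (5, 2):
  offset (0,1) -> (5,3): empty -> OK
  offset (0,2) -> (5,4): occupied ('#') -> FAIL
  offset (1,0) -> (6,2): empty -> OK
  offset (1,1) -> (6,3): empty -> OK
All cells valid: no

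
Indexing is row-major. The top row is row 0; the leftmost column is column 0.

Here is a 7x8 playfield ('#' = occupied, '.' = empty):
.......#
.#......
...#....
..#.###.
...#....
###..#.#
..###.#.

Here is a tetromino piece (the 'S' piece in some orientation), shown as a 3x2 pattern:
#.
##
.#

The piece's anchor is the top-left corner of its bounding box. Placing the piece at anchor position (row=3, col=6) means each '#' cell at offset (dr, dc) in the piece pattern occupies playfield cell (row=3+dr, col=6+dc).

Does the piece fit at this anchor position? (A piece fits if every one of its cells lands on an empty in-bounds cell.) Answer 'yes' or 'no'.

Check each piece cell at anchor (3, 6):
  offset (0,0) -> (3,6): occupied ('#') -> FAIL
  offset (1,0) -> (4,6): empty -> OK
  offset (1,1) -> (4,7): empty -> OK
  offset (2,1) -> (5,7): occupied ('#') -> FAIL
All cells valid: no

Answer: no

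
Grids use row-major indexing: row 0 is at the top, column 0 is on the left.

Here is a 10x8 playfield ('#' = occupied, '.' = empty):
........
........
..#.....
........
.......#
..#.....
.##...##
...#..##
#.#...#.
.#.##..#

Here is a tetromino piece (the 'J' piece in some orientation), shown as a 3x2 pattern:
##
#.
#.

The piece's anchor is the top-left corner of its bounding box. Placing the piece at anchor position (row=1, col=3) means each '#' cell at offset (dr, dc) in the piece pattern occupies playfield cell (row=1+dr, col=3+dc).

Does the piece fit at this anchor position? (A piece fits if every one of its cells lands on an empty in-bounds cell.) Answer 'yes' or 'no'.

Check each piece cell at anchor (1, 3):
  offset (0,0) -> (1,3): empty -> OK
  offset (0,1) -> (1,4): empty -> OK
  offset (1,0) -> (2,3): empty -> OK
  offset (2,0) -> (3,3): empty -> OK
All cells valid: yes

Answer: yes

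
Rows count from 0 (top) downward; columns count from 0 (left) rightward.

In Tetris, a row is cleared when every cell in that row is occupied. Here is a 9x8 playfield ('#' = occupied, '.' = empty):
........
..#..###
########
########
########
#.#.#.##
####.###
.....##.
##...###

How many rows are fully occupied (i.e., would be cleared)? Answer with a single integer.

Check each row:
  row 0: 8 empty cells -> not full
  row 1: 4 empty cells -> not full
  row 2: 0 empty cells -> FULL (clear)
  row 3: 0 empty cells -> FULL (clear)
  row 4: 0 empty cells -> FULL (clear)
  row 5: 3 empty cells -> not full
  row 6: 1 empty cell -> not full
  row 7: 6 empty cells -> not full
  row 8: 3 empty cells -> not full
Total rows cleared: 3

Answer: 3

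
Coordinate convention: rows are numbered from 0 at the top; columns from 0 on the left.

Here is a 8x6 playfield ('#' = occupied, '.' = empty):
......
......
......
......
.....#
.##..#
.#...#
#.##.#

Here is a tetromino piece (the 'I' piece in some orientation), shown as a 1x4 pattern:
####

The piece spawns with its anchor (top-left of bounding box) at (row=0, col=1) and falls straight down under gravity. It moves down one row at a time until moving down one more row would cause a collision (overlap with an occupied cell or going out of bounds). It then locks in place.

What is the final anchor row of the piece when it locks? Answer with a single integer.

Spawn at (row=0, col=1). Try each row:
  row 0: fits
  row 1: fits
  row 2: fits
  row 3: fits
  row 4: fits
  row 5: blocked -> lock at row 4

Answer: 4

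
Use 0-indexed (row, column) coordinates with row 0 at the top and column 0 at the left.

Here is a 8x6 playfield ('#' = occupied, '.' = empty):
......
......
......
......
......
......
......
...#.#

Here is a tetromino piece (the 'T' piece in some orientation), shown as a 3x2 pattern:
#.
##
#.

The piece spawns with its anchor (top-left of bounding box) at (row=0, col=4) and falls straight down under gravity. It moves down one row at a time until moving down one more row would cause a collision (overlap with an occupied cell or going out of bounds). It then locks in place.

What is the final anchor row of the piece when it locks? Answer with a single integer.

Answer: 5

Derivation:
Spawn at (row=0, col=4). Try each row:
  row 0: fits
  row 1: fits
  row 2: fits
  row 3: fits
  row 4: fits
  row 5: fits
  row 6: blocked -> lock at row 5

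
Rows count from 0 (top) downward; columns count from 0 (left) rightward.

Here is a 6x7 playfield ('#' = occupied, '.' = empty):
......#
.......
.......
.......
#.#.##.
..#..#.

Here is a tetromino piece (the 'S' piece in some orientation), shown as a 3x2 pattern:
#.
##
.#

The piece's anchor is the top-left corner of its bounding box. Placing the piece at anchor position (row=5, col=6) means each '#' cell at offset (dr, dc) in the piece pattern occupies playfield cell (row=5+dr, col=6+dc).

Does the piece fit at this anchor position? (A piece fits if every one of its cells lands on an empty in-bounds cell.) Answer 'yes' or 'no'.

Check each piece cell at anchor (5, 6):
  offset (0,0) -> (5,6): empty -> OK
  offset (1,0) -> (6,6): out of bounds -> FAIL
  offset (1,1) -> (6,7): out of bounds -> FAIL
  offset (2,1) -> (7,7): out of bounds -> FAIL
All cells valid: no

Answer: no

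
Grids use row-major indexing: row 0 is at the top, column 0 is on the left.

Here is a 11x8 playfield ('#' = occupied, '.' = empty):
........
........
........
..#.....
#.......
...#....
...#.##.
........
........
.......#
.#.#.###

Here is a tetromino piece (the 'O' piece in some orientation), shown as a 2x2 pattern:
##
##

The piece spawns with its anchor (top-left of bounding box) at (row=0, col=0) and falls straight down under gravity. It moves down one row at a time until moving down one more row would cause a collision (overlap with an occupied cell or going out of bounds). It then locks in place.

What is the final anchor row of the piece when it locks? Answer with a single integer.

Answer: 2

Derivation:
Spawn at (row=0, col=0). Try each row:
  row 0: fits
  row 1: fits
  row 2: fits
  row 3: blocked -> lock at row 2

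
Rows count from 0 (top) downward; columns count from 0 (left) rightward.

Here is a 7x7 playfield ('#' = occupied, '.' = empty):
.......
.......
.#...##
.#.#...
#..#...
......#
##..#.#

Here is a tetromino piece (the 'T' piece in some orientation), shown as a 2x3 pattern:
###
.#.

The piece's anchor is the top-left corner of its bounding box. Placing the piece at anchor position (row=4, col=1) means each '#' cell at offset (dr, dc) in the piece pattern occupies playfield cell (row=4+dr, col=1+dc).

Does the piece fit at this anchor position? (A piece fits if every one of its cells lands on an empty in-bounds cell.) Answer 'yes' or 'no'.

Check each piece cell at anchor (4, 1):
  offset (0,0) -> (4,1): empty -> OK
  offset (0,1) -> (4,2): empty -> OK
  offset (0,2) -> (4,3): occupied ('#') -> FAIL
  offset (1,1) -> (5,2): empty -> OK
All cells valid: no

Answer: no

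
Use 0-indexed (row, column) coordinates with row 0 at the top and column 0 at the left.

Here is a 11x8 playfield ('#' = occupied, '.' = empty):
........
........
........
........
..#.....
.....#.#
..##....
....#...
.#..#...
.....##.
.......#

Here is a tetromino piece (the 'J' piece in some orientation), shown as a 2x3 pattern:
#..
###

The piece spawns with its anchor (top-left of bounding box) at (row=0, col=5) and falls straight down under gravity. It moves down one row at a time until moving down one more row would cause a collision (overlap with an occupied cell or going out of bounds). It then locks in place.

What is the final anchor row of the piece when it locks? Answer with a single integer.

Spawn at (row=0, col=5). Try each row:
  row 0: fits
  row 1: fits
  row 2: fits
  row 3: fits
  row 4: blocked -> lock at row 3

Answer: 3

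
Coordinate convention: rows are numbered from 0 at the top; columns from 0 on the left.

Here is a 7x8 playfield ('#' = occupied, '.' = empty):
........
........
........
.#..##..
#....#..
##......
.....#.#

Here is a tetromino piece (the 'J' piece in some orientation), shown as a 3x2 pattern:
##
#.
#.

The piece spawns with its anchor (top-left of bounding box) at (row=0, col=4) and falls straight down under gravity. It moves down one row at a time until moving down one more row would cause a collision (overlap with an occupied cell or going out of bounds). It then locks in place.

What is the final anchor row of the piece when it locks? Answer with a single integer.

Answer: 0

Derivation:
Spawn at (row=0, col=4). Try each row:
  row 0: fits
  row 1: blocked -> lock at row 0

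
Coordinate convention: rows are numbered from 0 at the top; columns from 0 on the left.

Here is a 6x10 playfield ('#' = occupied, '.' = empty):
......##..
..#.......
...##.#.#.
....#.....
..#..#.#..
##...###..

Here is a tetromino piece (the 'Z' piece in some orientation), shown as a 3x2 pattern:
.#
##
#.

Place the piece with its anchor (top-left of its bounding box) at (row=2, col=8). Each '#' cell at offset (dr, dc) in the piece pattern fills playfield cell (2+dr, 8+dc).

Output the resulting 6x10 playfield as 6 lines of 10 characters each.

Answer: ......##..
..#.......
...##.#.##
....#...##
..#..#.##.
##...###..

Derivation:
Fill (2+0,8+1) = (2,9)
Fill (2+1,8+0) = (3,8)
Fill (2+1,8+1) = (3,9)
Fill (2+2,8+0) = (4,8)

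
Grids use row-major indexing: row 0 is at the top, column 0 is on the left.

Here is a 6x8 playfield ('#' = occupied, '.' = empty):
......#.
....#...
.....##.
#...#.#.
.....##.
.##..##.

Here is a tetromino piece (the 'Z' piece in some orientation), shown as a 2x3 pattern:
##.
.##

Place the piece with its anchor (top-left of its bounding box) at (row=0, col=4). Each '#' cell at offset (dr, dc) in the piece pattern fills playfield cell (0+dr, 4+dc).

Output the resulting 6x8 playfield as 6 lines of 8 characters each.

Answer: ....###.
....###.
.....##.
#...#.#.
.....##.
.##..##.

Derivation:
Fill (0+0,4+0) = (0,4)
Fill (0+0,4+1) = (0,5)
Fill (0+1,4+1) = (1,5)
Fill (0+1,4+2) = (1,6)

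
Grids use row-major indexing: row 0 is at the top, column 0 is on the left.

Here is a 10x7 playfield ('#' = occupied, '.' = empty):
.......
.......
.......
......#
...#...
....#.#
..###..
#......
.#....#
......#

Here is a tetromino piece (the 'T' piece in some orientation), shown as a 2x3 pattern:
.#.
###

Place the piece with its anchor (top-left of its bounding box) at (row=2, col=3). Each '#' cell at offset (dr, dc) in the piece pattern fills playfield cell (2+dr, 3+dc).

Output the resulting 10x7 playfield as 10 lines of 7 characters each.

Fill (2+0,3+1) = (2,4)
Fill (2+1,3+0) = (3,3)
Fill (2+1,3+1) = (3,4)
Fill (2+1,3+2) = (3,5)

Answer: .......
.......
....#..
...####
...#...
....#.#
..###..
#......
.#....#
......#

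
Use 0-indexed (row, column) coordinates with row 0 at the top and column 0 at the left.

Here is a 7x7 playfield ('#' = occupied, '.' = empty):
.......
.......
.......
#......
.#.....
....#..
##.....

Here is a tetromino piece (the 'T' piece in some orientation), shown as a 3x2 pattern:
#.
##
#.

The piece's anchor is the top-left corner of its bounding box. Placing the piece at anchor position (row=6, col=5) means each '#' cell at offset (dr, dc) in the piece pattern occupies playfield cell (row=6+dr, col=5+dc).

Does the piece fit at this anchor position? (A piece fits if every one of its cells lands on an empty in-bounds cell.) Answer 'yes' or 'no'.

Check each piece cell at anchor (6, 5):
  offset (0,0) -> (6,5): empty -> OK
  offset (1,0) -> (7,5): out of bounds -> FAIL
  offset (1,1) -> (7,6): out of bounds -> FAIL
  offset (2,0) -> (8,5): out of bounds -> FAIL
All cells valid: no

Answer: no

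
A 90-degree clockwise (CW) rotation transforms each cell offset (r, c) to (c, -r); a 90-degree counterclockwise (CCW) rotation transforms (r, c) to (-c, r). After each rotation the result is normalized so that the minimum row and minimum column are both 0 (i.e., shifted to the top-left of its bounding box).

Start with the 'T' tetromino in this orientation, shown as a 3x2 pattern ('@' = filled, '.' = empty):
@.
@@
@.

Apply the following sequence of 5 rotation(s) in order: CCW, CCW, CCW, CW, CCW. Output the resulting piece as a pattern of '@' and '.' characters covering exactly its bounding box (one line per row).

Start:
@.
@@
@.
After rotation 1 (CCW):
.@.
@@@
After rotation 2 (CCW):
.@
@@
.@
After rotation 3 (CCW):
@@@
.@.
After rotation 4 (CW):
.@
@@
.@
After rotation 5 (CCW):
@@@
.@.

Answer: @@@
.@.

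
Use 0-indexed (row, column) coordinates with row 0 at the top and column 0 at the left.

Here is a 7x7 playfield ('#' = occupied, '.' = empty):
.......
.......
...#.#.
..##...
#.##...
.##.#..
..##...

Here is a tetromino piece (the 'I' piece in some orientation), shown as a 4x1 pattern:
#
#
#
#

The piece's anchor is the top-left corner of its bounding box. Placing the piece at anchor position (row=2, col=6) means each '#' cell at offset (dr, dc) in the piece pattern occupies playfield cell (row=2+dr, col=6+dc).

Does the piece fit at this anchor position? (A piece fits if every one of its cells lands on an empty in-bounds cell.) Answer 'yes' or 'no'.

Answer: yes

Derivation:
Check each piece cell at anchor (2, 6):
  offset (0,0) -> (2,6): empty -> OK
  offset (1,0) -> (3,6): empty -> OK
  offset (2,0) -> (4,6): empty -> OK
  offset (3,0) -> (5,6): empty -> OK
All cells valid: yes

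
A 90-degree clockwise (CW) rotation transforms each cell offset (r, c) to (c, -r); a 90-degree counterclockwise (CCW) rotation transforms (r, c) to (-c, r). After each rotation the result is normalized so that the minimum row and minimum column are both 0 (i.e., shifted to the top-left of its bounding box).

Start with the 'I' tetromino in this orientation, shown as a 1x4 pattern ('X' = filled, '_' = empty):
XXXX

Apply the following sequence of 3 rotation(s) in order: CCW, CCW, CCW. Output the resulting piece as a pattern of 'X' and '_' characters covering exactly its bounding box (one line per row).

Start:
XXXX
After rotation 1 (CCW):
X
X
X
X
After rotation 2 (CCW):
XXXX
After rotation 3 (CCW):
X
X
X
X

Answer: X
X
X
X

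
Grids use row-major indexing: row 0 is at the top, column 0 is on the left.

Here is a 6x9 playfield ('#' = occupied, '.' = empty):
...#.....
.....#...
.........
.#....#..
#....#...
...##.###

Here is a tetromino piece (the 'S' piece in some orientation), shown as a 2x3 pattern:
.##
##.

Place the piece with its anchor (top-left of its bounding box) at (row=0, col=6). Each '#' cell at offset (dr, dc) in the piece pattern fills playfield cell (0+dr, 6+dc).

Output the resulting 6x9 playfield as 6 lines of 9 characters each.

Fill (0+0,6+1) = (0,7)
Fill (0+0,6+2) = (0,8)
Fill (0+1,6+0) = (1,6)
Fill (0+1,6+1) = (1,7)

Answer: ...#...##
.....###.
.........
.#....#..
#....#...
...##.###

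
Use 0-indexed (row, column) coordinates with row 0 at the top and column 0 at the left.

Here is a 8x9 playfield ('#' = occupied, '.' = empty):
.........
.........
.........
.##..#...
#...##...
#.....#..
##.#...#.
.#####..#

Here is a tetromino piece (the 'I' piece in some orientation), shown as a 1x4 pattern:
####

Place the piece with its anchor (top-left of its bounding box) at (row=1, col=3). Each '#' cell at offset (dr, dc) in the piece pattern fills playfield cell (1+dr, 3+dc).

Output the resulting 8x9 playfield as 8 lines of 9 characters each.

Fill (1+0,3+0) = (1,3)
Fill (1+0,3+1) = (1,4)
Fill (1+0,3+2) = (1,5)
Fill (1+0,3+3) = (1,6)

Answer: .........
...####..
.........
.##..#...
#...##...
#.....#..
##.#...#.
.#####..#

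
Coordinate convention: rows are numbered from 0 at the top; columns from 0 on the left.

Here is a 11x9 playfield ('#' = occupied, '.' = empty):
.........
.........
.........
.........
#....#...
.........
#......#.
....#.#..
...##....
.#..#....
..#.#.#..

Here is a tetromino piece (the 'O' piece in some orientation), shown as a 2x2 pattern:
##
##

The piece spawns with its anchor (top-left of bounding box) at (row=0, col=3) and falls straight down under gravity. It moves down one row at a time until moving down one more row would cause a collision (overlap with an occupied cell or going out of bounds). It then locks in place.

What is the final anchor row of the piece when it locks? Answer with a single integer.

Answer: 5

Derivation:
Spawn at (row=0, col=3). Try each row:
  row 0: fits
  row 1: fits
  row 2: fits
  row 3: fits
  row 4: fits
  row 5: fits
  row 6: blocked -> lock at row 5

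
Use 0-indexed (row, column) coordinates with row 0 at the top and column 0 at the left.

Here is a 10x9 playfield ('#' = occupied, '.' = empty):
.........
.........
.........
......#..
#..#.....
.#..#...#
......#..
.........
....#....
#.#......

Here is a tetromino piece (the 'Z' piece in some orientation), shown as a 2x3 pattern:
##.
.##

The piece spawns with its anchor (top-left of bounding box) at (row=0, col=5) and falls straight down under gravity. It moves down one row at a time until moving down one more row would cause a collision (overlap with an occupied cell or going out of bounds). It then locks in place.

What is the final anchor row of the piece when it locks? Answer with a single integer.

Answer: 1

Derivation:
Spawn at (row=0, col=5). Try each row:
  row 0: fits
  row 1: fits
  row 2: blocked -> lock at row 1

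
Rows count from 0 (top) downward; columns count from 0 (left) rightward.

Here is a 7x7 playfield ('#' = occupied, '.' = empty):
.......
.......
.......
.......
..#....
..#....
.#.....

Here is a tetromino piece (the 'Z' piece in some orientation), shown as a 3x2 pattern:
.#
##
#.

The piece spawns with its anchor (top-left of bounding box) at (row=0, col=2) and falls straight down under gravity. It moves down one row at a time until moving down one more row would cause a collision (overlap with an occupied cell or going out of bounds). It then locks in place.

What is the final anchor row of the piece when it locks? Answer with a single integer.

Spawn at (row=0, col=2). Try each row:
  row 0: fits
  row 1: fits
  row 2: blocked -> lock at row 1

Answer: 1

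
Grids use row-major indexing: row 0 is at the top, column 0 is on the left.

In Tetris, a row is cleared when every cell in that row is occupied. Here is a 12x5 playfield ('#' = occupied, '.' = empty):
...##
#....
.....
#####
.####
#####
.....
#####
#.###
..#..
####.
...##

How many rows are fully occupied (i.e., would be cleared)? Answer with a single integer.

Answer: 3

Derivation:
Check each row:
  row 0: 3 empty cells -> not full
  row 1: 4 empty cells -> not full
  row 2: 5 empty cells -> not full
  row 3: 0 empty cells -> FULL (clear)
  row 4: 1 empty cell -> not full
  row 5: 0 empty cells -> FULL (clear)
  row 6: 5 empty cells -> not full
  row 7: 0 empty cells -> FULL (clear)
  row 8: 1 empty cell -> not full
  row 9: 4 empty cells -> not full
  row 10: 1 empty cell -> not full
  row 11: 3 empty cells -> not full
Total rows cleared: 3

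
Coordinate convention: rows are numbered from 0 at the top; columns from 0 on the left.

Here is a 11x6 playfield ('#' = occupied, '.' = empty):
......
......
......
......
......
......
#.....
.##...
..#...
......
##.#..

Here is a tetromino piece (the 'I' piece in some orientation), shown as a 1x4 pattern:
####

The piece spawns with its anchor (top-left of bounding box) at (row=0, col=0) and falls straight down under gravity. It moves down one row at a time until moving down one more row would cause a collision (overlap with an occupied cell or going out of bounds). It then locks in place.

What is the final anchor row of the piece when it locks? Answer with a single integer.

Spawn at (row=0, col=0). Try each row:
  row 0: fits
  row 1: fits
  row 2: fits
  row 3: fits
  row 4: fits
  row 5: fits
  row 6: blocked -> lock at row 5

Answer: 5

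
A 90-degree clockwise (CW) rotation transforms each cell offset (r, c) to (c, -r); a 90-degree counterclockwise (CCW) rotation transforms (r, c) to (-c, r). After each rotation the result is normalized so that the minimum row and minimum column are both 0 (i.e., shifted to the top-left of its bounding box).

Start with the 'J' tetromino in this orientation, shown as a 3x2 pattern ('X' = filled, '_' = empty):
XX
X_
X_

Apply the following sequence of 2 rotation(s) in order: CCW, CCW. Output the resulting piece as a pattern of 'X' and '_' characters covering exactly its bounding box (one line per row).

Answer: _X
_X
XX

Derivation:
Start:
XX
X_
X_
After rotation 1 (CCW):
X__
XXX
After rotation 2 (CCW):
_X
_X
XX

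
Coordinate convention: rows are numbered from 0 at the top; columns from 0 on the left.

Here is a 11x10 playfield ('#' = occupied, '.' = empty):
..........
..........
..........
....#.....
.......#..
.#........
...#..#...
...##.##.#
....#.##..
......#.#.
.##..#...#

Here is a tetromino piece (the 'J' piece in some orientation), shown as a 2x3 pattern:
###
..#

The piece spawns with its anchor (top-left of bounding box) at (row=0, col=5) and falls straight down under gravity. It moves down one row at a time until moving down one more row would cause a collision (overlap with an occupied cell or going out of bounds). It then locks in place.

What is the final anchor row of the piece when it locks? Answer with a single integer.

Answer: 2

Derivation:
Spawn at (row=0, col=5). Try each row:
  row 0: fits
  row 1: fits
  row 2: fits
  row 3: blocked -> lock at row 2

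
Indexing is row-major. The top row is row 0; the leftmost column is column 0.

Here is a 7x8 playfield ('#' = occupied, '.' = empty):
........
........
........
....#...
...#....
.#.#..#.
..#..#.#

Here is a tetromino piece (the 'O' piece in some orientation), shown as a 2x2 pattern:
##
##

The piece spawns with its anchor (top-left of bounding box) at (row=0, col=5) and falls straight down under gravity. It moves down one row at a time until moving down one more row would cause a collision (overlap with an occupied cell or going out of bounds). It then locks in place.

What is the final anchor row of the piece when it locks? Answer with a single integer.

Spawn at (row=0, col=5). Try each row:
  row 0: fits
  row 1: fits
  row 2: fits
  row 3: fits
  row 4: blocked -> lock at row 3

Answer: 3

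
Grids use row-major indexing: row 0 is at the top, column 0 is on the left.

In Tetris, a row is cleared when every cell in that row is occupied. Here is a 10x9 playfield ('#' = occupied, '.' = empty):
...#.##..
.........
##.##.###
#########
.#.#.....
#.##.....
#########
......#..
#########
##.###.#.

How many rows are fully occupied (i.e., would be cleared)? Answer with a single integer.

Check each row:
  row 0: 6 empty cells -> not full
  row 1: 9 empty cells -> not full
  row 2: 2 empty cells -> not full
  row 3: 0 empty cells -> FULL (clear)
  row 4: 7 empty cells -> not full
  row 5: 6 empty cells -> not full
  row 6: 0 empty cells -> FULL (clear)
  row 7: 8 empty cells -> not full
  row 8: 0 empty cells -> FULL (clear)
  row 9: 3 empty cells -> not full
Total rows cleared: 3

Answer: 3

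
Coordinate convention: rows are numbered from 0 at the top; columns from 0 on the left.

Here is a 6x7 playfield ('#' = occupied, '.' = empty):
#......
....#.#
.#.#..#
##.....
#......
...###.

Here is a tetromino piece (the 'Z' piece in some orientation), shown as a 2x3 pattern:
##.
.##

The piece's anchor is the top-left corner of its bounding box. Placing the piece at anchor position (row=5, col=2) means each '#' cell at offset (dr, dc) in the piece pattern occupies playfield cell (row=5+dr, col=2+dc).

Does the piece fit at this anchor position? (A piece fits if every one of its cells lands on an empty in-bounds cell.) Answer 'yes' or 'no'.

Check each piece cell at anchor (5, 2):
  offset (0,0) -> (5,2): empty -> OK
  offset (0,1) -> (5,3): occupied ('#') -> FAIL
  offset (1,1) -> (6,3): out of bounds -> FAIL
  offset (1,2) -> (6,4): out of bounds -> FAIL
All cells valid: no

Answer: no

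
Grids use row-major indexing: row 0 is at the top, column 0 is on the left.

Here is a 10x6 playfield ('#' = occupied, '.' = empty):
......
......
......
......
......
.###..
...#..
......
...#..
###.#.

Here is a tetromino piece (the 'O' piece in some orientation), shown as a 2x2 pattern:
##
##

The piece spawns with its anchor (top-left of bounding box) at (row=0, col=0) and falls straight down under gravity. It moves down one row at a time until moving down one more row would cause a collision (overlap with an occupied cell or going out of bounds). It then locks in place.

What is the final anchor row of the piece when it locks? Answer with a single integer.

Spawn at (row=0, col=0). Try each row:
  row 0: fits
  row 1: fits
  row 2: fits
  row 3: fits
  row 4: blocked -> lock at row 3

Answer: 3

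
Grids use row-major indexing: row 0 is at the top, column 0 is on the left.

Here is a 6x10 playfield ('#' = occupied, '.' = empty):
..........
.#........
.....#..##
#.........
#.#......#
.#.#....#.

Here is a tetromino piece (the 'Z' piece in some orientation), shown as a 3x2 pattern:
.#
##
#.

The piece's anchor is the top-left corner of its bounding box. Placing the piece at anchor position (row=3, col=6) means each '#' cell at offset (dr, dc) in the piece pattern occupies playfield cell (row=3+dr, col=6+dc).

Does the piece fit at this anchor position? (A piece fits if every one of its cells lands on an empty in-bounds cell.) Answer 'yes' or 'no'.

Answer: yes

Derivation:
Check each piece cell at anchor (3, 6):
  offset (0,1) -> (3,7): empty -> OK
  offset (1,0) -> (4,6): empty -> OK
  offset (1,1) -> (4,7): empty -> OK
  offset (2,0) -> (5,6): empty -> OK
All cells valid: yes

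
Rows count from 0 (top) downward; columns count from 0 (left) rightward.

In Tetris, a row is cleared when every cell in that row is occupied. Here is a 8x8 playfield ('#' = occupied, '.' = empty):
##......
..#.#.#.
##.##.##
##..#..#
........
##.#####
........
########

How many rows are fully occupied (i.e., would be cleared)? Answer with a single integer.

Check each row:
  row 0: 6 empty cells -> not full
  row 1: 5 empty cells -> not full
  row 2: 2 empty cells -> not full
  row 3: 4 empty cells -> not full
  row 4: 8 empty cells -> not full
  row 5: 1 empty cell -> not full
  row 6: 8 empty cells -> not full
  row 7: 0 empty cells -> FULL (clear)
Total rows cleared: 1

Answer: 1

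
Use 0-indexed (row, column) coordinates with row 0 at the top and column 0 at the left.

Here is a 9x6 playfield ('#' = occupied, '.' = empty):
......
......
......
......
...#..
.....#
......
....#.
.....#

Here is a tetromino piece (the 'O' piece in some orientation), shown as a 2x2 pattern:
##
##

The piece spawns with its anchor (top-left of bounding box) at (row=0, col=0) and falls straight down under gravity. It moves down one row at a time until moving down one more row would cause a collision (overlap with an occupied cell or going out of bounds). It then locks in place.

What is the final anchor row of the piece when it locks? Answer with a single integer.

Spawn at (row=0, col=0). Try each row:
  row 0: fits
  row 1: fits
  row 2: fits
  row 3: fits
  row 4: fits
  row 5: fits
  row 6: fits
  row 7: fits
  row 8: blocked -> lock at row 7

Answer: 7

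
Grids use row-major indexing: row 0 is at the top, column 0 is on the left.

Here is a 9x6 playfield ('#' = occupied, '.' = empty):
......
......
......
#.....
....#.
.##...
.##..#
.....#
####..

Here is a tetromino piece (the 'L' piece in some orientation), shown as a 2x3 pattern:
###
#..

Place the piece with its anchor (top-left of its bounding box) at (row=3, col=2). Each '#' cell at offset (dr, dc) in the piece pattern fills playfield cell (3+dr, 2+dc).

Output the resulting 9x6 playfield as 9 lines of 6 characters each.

Answer: ......
......
......
#.###.
..#.#.
.##...
.##..#
.....#
####..

Derivation:
Fill (3+0,2+0) = (3,2)
Fill (3+0,2+1) = (3,3)
Fill (3+0,2+2) = (3,4)
Fill (3+1,2+0) = (4,2)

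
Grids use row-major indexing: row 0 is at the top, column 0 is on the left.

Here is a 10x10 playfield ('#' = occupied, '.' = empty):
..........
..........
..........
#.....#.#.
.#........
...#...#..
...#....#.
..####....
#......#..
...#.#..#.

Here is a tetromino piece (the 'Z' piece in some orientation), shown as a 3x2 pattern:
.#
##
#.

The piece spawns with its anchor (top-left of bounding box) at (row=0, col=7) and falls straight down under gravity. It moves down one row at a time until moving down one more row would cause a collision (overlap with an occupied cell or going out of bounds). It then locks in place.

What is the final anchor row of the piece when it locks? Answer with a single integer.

Answer: 1

Derivation:
Spawn at (row=0, col=7). Try each row:
  row 0: fits
  row 1: fits
  row 2: blocked -> lock at row 1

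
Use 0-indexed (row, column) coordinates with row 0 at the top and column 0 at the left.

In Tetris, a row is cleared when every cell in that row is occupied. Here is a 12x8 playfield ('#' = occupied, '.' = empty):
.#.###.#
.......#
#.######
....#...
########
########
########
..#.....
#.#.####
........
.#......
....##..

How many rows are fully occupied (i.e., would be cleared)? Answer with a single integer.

Check each row:
  row 0: 3 empty cells -> not full
  row 1: 7 empty cells -> not full
  row 2: 1 empty cell -> not full
  row 3: 7 empty cells -> not full
  row 4: 0 empty cells -> FULL (clear)
  row 5: 0 empty cells -> FULL (clear)
  row 6: 0 empty cells -> FULL (clear)
  row 7: 7 empty cells -> not full
  row 8: 2 empty cells -> not full
  row 9: 8 empty cells -> not full
  row 10: 7 empty cells -> not full
  row 11: 6 empty cells -> not full
Total rows cleared: 3

Answer: 3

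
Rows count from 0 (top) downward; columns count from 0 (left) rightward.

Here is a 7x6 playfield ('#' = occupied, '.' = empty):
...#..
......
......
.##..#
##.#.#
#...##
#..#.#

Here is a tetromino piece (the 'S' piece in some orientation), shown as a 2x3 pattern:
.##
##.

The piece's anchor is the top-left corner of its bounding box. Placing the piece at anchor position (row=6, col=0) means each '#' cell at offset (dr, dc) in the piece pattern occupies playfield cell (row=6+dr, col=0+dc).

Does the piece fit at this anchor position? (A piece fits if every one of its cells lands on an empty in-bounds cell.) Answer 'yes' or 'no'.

Answer: no

Derivation:
Check each piece cell at anchor (6, 0):
  offset (0,1) -> (6,1): empty -> OK
  offset (0,2) -> (6,2): empty -> OK
  offset (1,0) -> (7,0): out of bounds -> FAIL
  offset (1,1) -> (7,1): out of bounds -> FAIL
All cells valid: no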